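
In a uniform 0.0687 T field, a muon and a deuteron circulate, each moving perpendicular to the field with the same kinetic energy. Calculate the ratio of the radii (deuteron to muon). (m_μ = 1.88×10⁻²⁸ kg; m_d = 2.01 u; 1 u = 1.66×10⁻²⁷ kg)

r = √(2mK)/(qB) ⇒ at equal K, r ∝ √m/q.
r_{deuteron}/r_{muon} = 4.21.

ratio ≈ 4.21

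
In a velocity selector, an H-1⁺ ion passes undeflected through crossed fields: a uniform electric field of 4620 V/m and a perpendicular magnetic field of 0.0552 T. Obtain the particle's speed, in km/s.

For zero net force, qE = qvB, so v = E/B.
v = (4620) / (0.0552) = 8.37×10^4 m/s.

v ≈ 83.7 km/s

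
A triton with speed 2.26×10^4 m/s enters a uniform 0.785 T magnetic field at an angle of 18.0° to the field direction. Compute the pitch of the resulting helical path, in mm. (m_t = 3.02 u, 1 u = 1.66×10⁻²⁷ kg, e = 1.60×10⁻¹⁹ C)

The velocity component along B is v∥ = v cos18.0° = 2.15×10^4 m/s.
The cyclotron period T = 2πm/(qB) = 2.51×10^-7 s is set by m, q, B alone.
Pitch = v∥·T = (2.15×10^4)(2.51×10^-7) = 5.39×10^-3 m.

pitch ≈ 5.39 mm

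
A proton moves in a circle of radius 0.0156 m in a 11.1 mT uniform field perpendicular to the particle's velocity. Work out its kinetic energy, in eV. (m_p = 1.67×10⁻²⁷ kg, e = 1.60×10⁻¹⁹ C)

K ≈ 1.44 eV

v = qBr/m = (1×1.60×10^-19)(0.0111)(0.0156) / (1.67×10^-27) = 1.66×10^4 m/s.
K = ½mv² = 0.5·(1.67×10^-27)·(1.66×10^4)² = 2.30×10^-19 J = 1.44 eV.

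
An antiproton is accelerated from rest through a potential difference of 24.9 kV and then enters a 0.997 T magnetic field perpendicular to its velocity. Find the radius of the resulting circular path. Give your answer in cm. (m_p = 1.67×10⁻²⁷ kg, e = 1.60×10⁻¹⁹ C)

The kinetic energy gained is K = qV = (1×1.60×10^-19)(2.49×10^4) = 3.98×10^-15 J.
v = √(2K/m) = 2.18×10^6 m/s.
r = mv/(qB) = (1.67×10^-27)(2.18×10^6) / [(1×1.60×10^-19)(0.997)] = 0.0229 m.

r ≈ 2.29 cm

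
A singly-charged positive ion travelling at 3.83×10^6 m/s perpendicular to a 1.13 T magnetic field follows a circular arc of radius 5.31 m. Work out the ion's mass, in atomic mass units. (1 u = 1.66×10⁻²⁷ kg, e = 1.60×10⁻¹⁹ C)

m ≈ 151 u

qvB = mv²/r ⇒ m = qBr/v.
m = (1×1.60×10^-19)(1.13)(5.31) / (3.83×10^6) = 2.51×10^-25 kg = 151 u.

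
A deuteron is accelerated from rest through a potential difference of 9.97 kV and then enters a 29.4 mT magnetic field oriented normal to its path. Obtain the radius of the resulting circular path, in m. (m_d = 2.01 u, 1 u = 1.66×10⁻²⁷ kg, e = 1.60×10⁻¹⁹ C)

r ≈ 0.694 m

The kinetic energy gained is K = qV = (1×1.60×10^-19)(9970) = 1.60×10^-15 J.
v = √(2K/m) = 9.78×10^5 m/s.
r = mv/(qB) = (3.34×10^-27)(9.78×10^5) / [(1×1.60×10^-19)(0.0294)] = 0.694 m.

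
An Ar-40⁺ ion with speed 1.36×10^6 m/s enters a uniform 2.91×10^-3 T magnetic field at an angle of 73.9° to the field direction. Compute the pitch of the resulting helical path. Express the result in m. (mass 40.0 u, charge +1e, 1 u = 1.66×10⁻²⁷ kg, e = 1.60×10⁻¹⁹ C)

pitch ≈ 338 m

The velocity component along B is v∥ = v cos73.9° = 3.77×10^5 m/s.
The cyclotron period T = 2πm/(qB) = 8.96×10^-4 s is set by m, q, B alone.
Pitch = v∥·T = (3.77×10^5)(8.96×10^-4) = 338 m.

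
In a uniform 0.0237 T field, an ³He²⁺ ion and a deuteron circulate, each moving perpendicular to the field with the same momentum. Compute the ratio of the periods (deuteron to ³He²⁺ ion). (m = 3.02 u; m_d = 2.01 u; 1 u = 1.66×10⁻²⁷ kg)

ratio ≈ 1.33

T = 2πm/(qB) is independent of speed, so T₂/T₁ = (m₂/q₂)/(m₁/q₁).
T_{deuteron}/T_{³He²⁺ ion} = (3.34×10^-27/1e) / (5.01×10^-27/2e) = 1.33.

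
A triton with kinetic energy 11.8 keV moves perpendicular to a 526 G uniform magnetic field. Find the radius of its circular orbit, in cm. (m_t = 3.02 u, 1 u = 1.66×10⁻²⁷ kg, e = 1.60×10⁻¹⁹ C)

r ≈ 51.7 cm

Convert the energy: K = 11.8 keV = 1.89×10^-15 J.
v = √(2K/m) = √(2·1.89×10^-15/5.01×10^-27) = 8.68×10^5 m/s.
r = mv/(qB) = (5.01×10^-27)(8.68×10^5) / [(1×1.60×10^-19)(0.0526)] = 0.517 m.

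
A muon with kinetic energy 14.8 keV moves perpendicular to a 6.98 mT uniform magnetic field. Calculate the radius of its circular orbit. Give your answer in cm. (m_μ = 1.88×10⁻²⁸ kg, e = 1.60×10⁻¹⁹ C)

r ≈ 84.5 cm

Convert the energy: K = 14.8 keV = 2.37×10^-15 J.
v = √(2K/m) = √(2·2.37×10^-15/1.88×10^-28) = 5.02×10^6 m/s.
r = mv/(qB) = (1.88×10^-28)(5.02×10^6) / [(1×1.60×10^-19)(6.98×10^-3)] = 0.845 m.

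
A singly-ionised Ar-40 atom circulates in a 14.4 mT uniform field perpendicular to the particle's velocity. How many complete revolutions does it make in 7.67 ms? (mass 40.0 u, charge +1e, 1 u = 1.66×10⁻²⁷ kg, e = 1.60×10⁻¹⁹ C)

T = 2πm/(qB) = 2π(6.64×10^-26) / [(1×1.60×10^-19)(0.0144)] = 1.8108×10^-4 s.
N = t/T = 7.67×10^-3 / 1.8108×10^-4 ≈ 42.36, so 42 complete revolutions.

N = 42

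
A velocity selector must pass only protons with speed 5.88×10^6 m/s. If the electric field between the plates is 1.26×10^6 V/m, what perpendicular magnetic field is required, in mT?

B ≈ 214 mT

qE = qvB ⇒ B = E/v = (1.26×10^6) / (5.88×10^6) = 0.214 T.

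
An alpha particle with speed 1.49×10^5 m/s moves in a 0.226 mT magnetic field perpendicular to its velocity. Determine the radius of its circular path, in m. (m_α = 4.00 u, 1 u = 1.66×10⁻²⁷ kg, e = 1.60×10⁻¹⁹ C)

r ≈ 13.7 m

The magnetic force provides the centripetal force: qvB = mv²/r, so r = mv/(qB).
r = (6.64×10^-27 kg)(1.49×10^5 m/s) / [(2×1.60×10^-19 C)(2.26×10^-4 T)] = 13.7 m.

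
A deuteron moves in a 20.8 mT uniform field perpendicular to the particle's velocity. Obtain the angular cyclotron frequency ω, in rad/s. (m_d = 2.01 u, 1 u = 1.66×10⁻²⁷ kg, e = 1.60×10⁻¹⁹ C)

ω = qB/m = (1×1.60×10^-19)(0.0208) / (3.34×10^-27) = 9.97×10^5 rad/s.

ω ≈ 9.97×10^5 rad/s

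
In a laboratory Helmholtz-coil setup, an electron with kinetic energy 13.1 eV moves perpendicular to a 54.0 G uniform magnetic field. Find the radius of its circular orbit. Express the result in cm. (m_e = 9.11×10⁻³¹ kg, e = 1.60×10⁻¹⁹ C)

Convert the energy: K = 13.1 eV = 2.10×10^-18 J.
v = √(2K/m) = √(2·2.10×10^-18/9.11×10^-31) = 2.15×10^6 m/s.
r = mv/(qB) = (9.11×10^-31)(2.15×10^6) / [(1×1.60×10^-19)(5.40×10^-3)] = 2.26×10^-3 m.

r ≈ 0.226 cm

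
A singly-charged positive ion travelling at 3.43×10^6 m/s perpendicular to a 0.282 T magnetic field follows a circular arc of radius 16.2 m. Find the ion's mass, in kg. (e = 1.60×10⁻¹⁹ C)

qvB = mv²/r ⇒ m = qBr/v.
m = (1×1.60×10^-19)(0.282)(16.2) / (3.43×10^6) = 2.13×10^-25 kg.

m ≈ 2.13×10^-25 kg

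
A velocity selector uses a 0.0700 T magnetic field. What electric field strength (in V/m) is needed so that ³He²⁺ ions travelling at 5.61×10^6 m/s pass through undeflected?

E ≈ 3.93×10^5 V/m

qE = qvB ⇒ E = vB = (5.61×10^6)(0.0700) = 3.93×10^5 V/m.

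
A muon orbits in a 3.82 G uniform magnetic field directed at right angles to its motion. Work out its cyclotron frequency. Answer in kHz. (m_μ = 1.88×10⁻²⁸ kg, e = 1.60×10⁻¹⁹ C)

f ≈ 51.7 kHz

f = qB/(2πm) = (1×1.60×10^-19)(3.82×10^-4) / [2π(1.88×10^-28)] = 5.17×10^4 Hz.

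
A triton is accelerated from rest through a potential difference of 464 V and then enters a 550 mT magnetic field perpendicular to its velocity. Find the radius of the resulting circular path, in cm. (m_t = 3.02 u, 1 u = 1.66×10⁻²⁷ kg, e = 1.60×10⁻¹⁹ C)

The kinetic energy gained is K = qV = (1×1.60×10^-19)(464) = 7.42×10^-17 J.
v = √(2K/m) = 1.72×10^5 m/s.
r = mv/(qB) = (5.01×10^-27)(1.72×10^5) / [(1×1.60×10^-19)(0.550)] = 9.80×10^-3 m.

r ≈ 0.980 cm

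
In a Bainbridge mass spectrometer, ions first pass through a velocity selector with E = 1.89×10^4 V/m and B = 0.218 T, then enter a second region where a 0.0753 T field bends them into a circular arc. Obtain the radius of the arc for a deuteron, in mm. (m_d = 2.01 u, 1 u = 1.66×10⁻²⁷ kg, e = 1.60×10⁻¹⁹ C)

r ≈ 24.0 mm

The selector passes v = E/B = 1.89×10^4/0.218 = 8.67×10^4 m/s.
In the deflection region, r = mv/(qB₂) = (3.34×10^-27)(8.67×10^4) / [(1×1.60×10^-19)(0.0753)] = 0.0240 m.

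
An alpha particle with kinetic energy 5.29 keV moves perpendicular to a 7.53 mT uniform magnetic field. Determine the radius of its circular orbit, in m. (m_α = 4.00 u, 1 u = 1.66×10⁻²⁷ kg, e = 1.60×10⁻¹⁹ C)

Convert the energy: K = 5.29 keV = 8.46×10^-16 J.
v = √(2K/m) = √(2·8.46×10^-16/6.64×10^-27) = 5.05×10^5 m/s.
r = mv/(qB) = (6.64×10^-27)(5.05×10^5) / [(2×1.60×10^-19)(7.53×10^-3)] = 1.39 m.

r ≈ 1.39 m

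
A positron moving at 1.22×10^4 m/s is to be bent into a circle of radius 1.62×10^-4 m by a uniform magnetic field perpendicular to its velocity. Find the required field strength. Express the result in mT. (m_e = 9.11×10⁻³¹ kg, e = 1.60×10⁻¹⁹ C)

B ≈ 0.429 mT

qvB = mv²/r gives B = mv/(qr).
B = (9.11×10^-31)(1.22×10^4) / [(1×1.60×10^-19)(1.62×10^-4)] = 4.29×10^-4 T.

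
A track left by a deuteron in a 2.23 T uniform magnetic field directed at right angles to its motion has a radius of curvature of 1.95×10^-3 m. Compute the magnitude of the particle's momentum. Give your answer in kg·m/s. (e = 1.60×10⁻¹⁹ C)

Since qvB = mv²/r, the momentum p = mv = qBr.
p = (1×1.60×10^-19)(2.23)(1.95×10^-3) = 6.96×10^-22 kg·m/s.

p ≈ 6.96×10^-22 kg·m/s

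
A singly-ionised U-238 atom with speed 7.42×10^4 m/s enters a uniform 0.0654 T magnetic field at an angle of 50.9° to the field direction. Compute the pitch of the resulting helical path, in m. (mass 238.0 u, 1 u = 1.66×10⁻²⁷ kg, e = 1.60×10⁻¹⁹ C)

The velocity component along B is v∥ = v cos50.9° = 4.68×10^4 m/s.
The cyclotron period T = 2πm/(qB) = 2.37×10^-4 s is set by m, q, B alone.
Pitch = v∥·T = (4.68×10^4)(2.37×10^-4) = 11.1 m.

pitch ≈ 11.1 m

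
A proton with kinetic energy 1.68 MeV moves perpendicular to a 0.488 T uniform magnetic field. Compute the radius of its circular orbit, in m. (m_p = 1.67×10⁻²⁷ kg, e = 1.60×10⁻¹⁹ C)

r ≈ 0.384 m

Convert the energy: K = 1.68 MeV = 2.69×10^-13 J.
v = √(2K/m) = √(2·2.69×10^-13/1.67×10^-27) = 1.79×10^7 m/s.
r = mv/(qB) = (1.67×10^-27)(1.79×10^7) / [(1×1.60×10^-19)(0.488)] = 0.384 m.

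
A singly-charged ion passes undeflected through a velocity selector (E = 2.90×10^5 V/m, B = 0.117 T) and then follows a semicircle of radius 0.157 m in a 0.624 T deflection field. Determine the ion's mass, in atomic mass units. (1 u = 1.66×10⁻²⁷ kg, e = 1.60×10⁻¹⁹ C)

v = E/B₁ = 2.48×10^6 m/s.
From r = mv/(qB₂), m = qB₂r/v = (1×1.60×10^-19)(0.624)(0.157) / (2.48×10^6) = 6.32×10^-27 kg.
In atomic mass units: m = 6.32×10^-27 / 1.66×10^-27 = 3.81 u.

m ≈ 3.81 u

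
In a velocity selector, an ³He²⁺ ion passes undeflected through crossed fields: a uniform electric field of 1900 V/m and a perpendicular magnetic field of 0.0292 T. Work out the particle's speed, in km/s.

v ≈ 65.1 km/s

For zero net force, qE = qvB, so v = E/B.
v = (1900) / (0.0292) = 6.51×10^4 m/s.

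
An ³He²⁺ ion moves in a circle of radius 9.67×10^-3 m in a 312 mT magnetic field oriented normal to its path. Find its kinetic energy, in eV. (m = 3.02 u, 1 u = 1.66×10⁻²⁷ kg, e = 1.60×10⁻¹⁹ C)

v = qBr/m = (2×1.60×10^-19)(0.312)(9.67×10^-3) / (5.01×10^-27) = 1.93×10^5 m/s.
K = ½mv² = 0.5·(5.01×10^-27)·(1.93×10^5)² = 9.30×10^-17 J = 581 eV.

K ≈ 581 eV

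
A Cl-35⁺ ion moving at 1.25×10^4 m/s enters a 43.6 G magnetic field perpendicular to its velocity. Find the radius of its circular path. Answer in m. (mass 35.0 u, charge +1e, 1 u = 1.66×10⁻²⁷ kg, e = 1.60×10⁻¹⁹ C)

The magnetic force provides the centripetal force: qvB = mv²/r, so r = mv/(qB).
r = (5.81×10^-26 kg)(1.25×10^4 m/s) / [(1×1.60×10^-19 C)(4.36×10^-3 T)] = 1.04 m.

r ≈ 1.04 m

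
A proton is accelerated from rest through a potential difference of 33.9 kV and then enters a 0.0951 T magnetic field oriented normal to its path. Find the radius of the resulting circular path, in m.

r ≈ 0.280 m

The kinetic energy gained is K = qV = (1×1.60×10^-19)(3.39×10^4) = 5.42×10^-15 J.
v = √(2K/m) = 2.55×10^6 m/s.
r = mv/(qB) = (1.67×10^-27)(2.55×10^6) / [(1×1.60×10^-19)(0.0951)] = 0.280 m.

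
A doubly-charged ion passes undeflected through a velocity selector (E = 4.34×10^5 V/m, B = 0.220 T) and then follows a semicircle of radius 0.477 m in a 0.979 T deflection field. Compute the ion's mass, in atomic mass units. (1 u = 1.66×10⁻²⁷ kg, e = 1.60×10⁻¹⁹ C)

v = E/B₁ = 1.97×10^6 m/s.
From r = mv/(qB₂), m = qB₂r/v = (2×1.60×10^-19)(0.979)(0.477) / (1.97×10^6) = 7.58×10^-26 kg.
In atomic mass units: m = 7.58×10^-26 / 1.66×10^-27 = 45.6 u.

m ≈ 45.6 u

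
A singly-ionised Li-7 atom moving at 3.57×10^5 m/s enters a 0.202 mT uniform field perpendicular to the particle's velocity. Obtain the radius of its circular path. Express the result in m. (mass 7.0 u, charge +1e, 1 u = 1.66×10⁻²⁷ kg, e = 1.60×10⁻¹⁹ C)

r ≈ 128 m

The magnetic force provides the centripetal force: qvB = mv²/r, so r = mv/(qB).
r = (1.16×10^-26 kg)(3.57×10^5 m/s) / [(1×1.60×10^-19 C)(2.02×10^-4 T)] = 128 m.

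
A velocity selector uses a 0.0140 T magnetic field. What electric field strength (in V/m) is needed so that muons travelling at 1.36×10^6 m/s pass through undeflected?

qE = qvB ⇒ E = vB = (1.36×10^6)(0.0140) = 1.90×10^4 V/m.

E ≈ 1.90×10^4 V/m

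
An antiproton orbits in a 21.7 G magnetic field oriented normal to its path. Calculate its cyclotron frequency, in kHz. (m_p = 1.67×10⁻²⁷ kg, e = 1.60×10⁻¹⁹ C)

f ≈ 33.1 kHz

f = qB/(2πm) = (1×1.60×10^-19)(2.17×10^-3) / [2π(1.67×10^-27)] = 3.31×10^4 Hz.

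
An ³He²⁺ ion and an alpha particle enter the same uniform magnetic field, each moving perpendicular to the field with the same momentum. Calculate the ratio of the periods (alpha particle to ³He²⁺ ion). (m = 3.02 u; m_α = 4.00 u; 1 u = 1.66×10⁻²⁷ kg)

T = 2πm/(qB) is independent of speed, so T₂/T₁ = (m₂/q₂)/(m₁/q₁).
T_{alpha particle}/T_{³He²⁺ ion} = (6.64×10^-27/2e) / (5.01×10^-27/2e) = 1.32.

ratio ≈ 1.32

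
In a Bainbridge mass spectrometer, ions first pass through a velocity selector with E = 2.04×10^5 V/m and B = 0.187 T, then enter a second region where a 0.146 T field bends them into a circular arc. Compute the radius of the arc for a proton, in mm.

The selector passes v = E/B = 2.04×10^5/0.187 = 1.09×10^6 m/s.
In the deflection region, r = mv/(qB₂) = (1.67×10^-27)(1.09×10^6) / [(1×1.60×10^-19)(0.146)] = 0.0780 m.

r ≈ 78.0 mm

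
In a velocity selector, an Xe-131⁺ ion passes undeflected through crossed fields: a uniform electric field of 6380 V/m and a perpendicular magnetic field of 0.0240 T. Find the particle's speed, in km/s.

v ≈ 266 km/s

For zero net force, qE = qvB, so v = E/B.
v = (6380) / (0.0240) = 2.66×10^5 m/s.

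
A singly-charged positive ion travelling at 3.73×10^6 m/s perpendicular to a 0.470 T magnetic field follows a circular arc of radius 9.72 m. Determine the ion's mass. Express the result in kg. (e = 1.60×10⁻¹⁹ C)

qvB = mv²/r ⇒ m = qBr/v.
m = (1×1.60×10^-19)(0.470)(9.72) / (3.73×10^6) = 1.96×10^-25 kg.

m ≈ 1.96×10^-25 kg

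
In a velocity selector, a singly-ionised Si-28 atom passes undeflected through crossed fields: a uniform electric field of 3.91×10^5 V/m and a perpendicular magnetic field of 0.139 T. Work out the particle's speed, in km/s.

For zero net force, qE = qvB, so v = E/B.
v = (3.91×10^5) / (0.139) = 2.81×10^6 m/s.

v ≈ 2810 km/s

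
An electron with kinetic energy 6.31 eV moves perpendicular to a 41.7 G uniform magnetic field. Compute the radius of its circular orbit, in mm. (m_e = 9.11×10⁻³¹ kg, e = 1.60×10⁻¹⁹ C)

r ≈ 2.03 mm

Convert the energy: K = 6.31 eV = 1.01×10^-18 J.
v = √(2K/m) = √(2·1.01×10^-18/9.11×10^-31) = 1.49×10^6 m/s.
r = mv/(qB) = (9.11×10^-31)(1.49×10^6) / [(1×1.60×10^-19)(4.17×10^-3)] = 2.03×10^-3 m.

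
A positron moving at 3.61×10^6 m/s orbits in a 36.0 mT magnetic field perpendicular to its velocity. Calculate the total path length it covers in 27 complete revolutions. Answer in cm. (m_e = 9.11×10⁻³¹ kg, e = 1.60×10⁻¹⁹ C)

r = mv/(qB) = 5.71×10^-4 m, so one revolution covers 2πr = 3.59×10^-3 m.
In 27 revolutions: L = 27·2πr = 0.0969 m.

L ≈ 9.69 cm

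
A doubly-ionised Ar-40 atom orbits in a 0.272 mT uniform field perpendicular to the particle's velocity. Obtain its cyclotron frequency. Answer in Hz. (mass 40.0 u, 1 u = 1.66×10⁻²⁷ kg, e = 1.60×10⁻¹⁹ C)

f ≈ 209 Hz

f = qB/(2πm) = (2×1.60×10^-19)(2.72×10^-4) / [2π(6.64×10^-26)] = 209 Hz.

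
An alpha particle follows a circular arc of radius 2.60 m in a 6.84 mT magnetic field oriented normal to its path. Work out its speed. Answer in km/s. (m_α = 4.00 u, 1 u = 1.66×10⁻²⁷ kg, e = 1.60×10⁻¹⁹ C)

v ≈ 857 km/s

From qvB = mv²/r, v = qBr/m.
v = (2×1.60×10^-19)(6.84×10^-3)(2.60) / (6.64×10^-27) = 8.57×10^5 m/s.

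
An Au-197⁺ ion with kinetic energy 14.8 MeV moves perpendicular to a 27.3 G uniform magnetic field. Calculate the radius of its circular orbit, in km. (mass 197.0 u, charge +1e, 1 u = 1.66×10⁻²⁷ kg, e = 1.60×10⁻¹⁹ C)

r ≈ 2.85 km

Convert the energy: K = 14.8 MeV = 2.37×10^-12 J.
v = √(2K/m) = √(2·2.37×10^-12/3.27×10^-25) = 3.81×10^6 m/s.
r = mv/(qB) = (3.27×10^-25)(3.81×10^6) / [(1×1.60×10^-19)(2.73×10^-3)] = 2850 m.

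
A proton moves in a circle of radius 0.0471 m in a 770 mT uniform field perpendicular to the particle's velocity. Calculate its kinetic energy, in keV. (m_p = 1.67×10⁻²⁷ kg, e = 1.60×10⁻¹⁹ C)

v = qBr/m = (1×1.60×10^-19)(0.770)(0.0471) / (1.67×10^-27) = 3.47×10^6 m/s.
K = ½mv² = 0.5·(1.67×10^-27)·(3.47×10^6)² = 1.01×10^-14 J = 63.0 keV.

K ≈ 63.0 keV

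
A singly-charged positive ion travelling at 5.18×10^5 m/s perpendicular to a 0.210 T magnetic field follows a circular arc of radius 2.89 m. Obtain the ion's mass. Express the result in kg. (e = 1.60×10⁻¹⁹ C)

m ≈ 1.87×10^-25 kg

qvB = mv²/r ⇒ m = qBr/v.
m = (1×1.60×10^-19)(0.210)(2.89) / (5.18×10^5) = 1.87×10^-25 kg.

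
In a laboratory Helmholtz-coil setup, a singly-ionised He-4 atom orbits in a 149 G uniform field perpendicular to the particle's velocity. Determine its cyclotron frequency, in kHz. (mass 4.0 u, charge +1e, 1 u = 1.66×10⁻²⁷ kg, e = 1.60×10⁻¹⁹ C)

f = qB/(2πm) = (1×1.60×10^-19)(0.0149) / [2π(6.64×10^-27)] = 5.71×10^4 Hz.

f ≈ 57.1 kHz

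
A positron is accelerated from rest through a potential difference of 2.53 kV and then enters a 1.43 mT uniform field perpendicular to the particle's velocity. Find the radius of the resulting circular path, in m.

r ≈ 0.119 m

The kinetic energy gained is K = qV = (1×1.60×10^-19)(2530) = 4.05×10^-16 J.
v = √(2K/m) = 2.98×10^7 m/s.
r = mv/(qB) = (9.11×10^-31)(2.98×10^7) / [(1×1.60×10^-19)(1.43×10^-3)] = 0.119 m.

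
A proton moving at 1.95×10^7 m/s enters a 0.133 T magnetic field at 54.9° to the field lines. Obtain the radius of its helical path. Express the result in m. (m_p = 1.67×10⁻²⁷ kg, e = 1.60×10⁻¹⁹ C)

Only the perpendicular component v⊥ = v sin54.9° = 1.60×10^7 m/s is bent by the field.
r = m v⊥ /(qB) = (1.67×10^-27)(1.60×10^7) / [(1×1.60×10^-19)(0.133)] = 1.25 m.

r ≈ 1.25 m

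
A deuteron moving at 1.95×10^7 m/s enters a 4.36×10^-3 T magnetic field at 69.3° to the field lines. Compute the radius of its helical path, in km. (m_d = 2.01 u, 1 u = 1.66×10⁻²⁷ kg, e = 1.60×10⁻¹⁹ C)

r ≈ 0.0872 km

Only the perpendicular component v⊥ = v sin69.3° = 1.82×10^7 m/s is bent by the field.
r = m v⊥ /(qB) = (3.34×10^-27)(1.82×10^7) / [(1×1.60×10^-19)(4.36×10^-3)] = 87.2 m.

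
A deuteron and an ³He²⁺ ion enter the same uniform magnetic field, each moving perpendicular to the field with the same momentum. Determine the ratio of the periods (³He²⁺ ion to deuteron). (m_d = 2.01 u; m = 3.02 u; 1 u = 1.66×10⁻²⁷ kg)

T = 2πm/(qB) is independent of speed, so T₂/T₁ = (m₂/q₂)/(m₁/q₁).
T_{³He²⁺ ion}/T_{deuteron} = (5.01×10^-27/2e) / (3.34×10^-27/1e) = 0.751.

ratio ≈ 0.751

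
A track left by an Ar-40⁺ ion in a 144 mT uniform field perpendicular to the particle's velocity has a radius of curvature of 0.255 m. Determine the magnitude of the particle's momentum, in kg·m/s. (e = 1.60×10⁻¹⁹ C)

Since qvB = mv²/r, the momentum p = mv = qBr.
p = (1×1.60×10^-19)(0.144)(0.255) = 5.88×10^-21 kg·m/s.

p ≈ 5.88×10^-21 kg·m/s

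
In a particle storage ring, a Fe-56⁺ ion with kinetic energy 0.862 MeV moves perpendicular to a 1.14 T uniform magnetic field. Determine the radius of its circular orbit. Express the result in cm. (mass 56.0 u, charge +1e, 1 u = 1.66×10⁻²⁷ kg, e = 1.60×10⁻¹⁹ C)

Convert the energy: K = 0.862 MeV = 1.38×10^-13 J.
v = √(2K/m) = √(2·1.38×10^-13/9.30×10^-26) = 1.72×10^6 m/s.
r = mv/(qB) = (9.30×10^-26)(1.72×10^6) / [(1×1.60×10^-19)(1.14)] = 0.878 m.

r ≈ 87.8 cm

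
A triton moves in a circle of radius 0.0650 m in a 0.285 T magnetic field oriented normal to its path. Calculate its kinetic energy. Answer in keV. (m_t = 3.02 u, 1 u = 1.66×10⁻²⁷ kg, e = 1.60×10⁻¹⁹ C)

v = qBr/m = (1×1.60×10^-19)(0.285)(0.0650) / (5.01×10^-27) = 5.91×10^5 m/s.
K = ½mv² = 0.5·(5.01×10^-27)·(5.91×10^5)² = 8.76×10^-16 J = 5.48 keV.

K ≈ 5.48 keV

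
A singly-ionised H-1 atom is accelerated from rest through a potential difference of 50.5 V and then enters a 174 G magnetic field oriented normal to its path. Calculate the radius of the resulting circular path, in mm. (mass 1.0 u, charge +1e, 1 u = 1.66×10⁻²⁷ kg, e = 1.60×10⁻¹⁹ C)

The kinetic energy gained is K = qV = (1×1.60×10^-19)(50.5) = 8.08×10^-18 J.
v = √(2K/m) = 9.87×10^4 m/s.
r = mv/(qB) = (1.66×10^-27)(9.87×10^4) / [(1×1.60×10^-19)(0.0174)] = 0.0588 m.

r ≈ 58.8 mm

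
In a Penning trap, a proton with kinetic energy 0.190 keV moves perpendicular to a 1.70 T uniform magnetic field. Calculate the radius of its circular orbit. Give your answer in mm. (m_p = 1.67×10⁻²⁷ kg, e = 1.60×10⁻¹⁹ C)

r ≈ 1.17 mm

Convert the energy: K = 0.190 keV = 3.04×10^-17 J.
v = √(2K/m) = √(2·3.04×10^-17/1.67×10^-27) = 1.91×10^5 m/s.
r = mv/(qB) = (1.67×10^-27)(1.91×10^5) / [(1×1.60×10^-19)(1.70)] = 1.17×10^-3 m.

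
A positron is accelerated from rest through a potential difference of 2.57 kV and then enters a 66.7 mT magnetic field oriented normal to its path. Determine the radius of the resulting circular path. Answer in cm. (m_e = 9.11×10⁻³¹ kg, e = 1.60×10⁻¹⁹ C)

r ≈ 0.256 cm

The kinetic energy gained is K = qV = (1×1.60×10^-19)(2570) = 4.11×10^-16 J.
v = √(2K/m) = 3.00×10^7 m/s.
r = mv/(qB) = (9.11×10^-31)(3.00×10^7) / [(1×1.60×10^-19)(0.0667)] = 2.56×10^-3 m.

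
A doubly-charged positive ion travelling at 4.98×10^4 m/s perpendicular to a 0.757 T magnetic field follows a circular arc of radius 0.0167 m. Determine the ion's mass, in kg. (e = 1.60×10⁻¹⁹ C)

qvB = mv²/r ⇒ m = qBr/v.
m = (2×1.60×10^-19)(0.757)(0.0167) / (4.98×10^4) = 8.12×10^-26 kg.

m ≈ 8.12×10^-26 kg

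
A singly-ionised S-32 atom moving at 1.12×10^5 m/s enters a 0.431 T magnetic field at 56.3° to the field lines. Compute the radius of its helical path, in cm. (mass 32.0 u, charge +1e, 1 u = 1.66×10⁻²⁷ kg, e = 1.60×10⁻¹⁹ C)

r ≈ 7.18 cm

Only the perpendicular component v⊥ = v sin56.3° = 9.32×10^4 m/s is bent by the field.
r = m v⊥ /(qB) = (5.31×10^-26)(9.32×10^4) / [(1×1.60×10^-19)(0.431)] = 0.0718 m.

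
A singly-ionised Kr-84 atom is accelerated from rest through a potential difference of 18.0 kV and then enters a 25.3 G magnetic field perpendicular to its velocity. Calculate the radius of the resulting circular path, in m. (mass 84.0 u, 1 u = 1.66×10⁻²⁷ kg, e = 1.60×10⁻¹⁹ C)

r ≈ 70.0 m

The kinetic energy gained is K = qV = (1×1.60×10^-19)(1.80×10^4) = 2.88×10^-15 J.
v = √(2K/m) = 2.03×10^5 m/s.
r = mv/(qB) = (1.39×10^-25)(2.03×10^5) / [(1×1.60×10^-19)(2.53×10^-3)] = 70.0 m.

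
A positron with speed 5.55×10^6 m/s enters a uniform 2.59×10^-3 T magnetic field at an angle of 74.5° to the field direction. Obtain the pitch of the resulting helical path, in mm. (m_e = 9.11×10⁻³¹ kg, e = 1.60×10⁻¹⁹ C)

pitch ≈ 20.5 mm

The velocity component along B is v∥ = v cos74.5° = 1.48×10^6 m/s.
The cyclotron period T = 2πm/(qB) = 1.38×10^-8 s is set by m, q, B alone.
Pitch = v∥·T = (1.48×10^6)(1.38×10^-8) = 0.0205 m.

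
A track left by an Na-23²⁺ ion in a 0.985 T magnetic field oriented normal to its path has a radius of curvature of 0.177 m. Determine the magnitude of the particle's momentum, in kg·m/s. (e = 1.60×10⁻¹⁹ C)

Since qvB = mv²/r, the momentum p = mv = qBr.
p = (2×1.60×10^-19)(0.985)(0.177) = 5.58×10^-20 kg·m/s.

p ≈ 5.58×10^-20 kg·m/s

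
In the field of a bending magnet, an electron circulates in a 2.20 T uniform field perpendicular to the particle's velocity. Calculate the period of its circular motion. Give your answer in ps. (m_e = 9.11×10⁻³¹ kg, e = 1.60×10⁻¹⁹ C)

The cyclotron period is independent of speed: T = 2πm/(qB).
T = 2π(9.11×10^-31) / [(1×1.60×10^-19)(2.20)] = 1.63×10^-11 s.

T ≈ 16.3 ps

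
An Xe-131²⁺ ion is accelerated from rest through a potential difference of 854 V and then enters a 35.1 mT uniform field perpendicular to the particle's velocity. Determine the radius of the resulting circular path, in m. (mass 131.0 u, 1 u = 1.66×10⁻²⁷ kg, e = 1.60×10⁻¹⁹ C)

The kinetic energy gained is K = qV = (2×1.60×10^-19)(854) = 2.73×10^-16 J.
v = √(2K/m) = 5.01×10^4 m/s.
r = mv/(qB) = (2.17×10^-25)(5.01×10^4) / [(2×1.60×10^-19)(0.0351)] = 0.971 m.

r ≈ 0.971 m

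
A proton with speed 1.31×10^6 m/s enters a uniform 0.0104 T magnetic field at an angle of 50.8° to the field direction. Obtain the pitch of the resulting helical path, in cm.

The velocity component along B is v∥ = v cos50.8° = 8.28×10^5 m/s.
The cyclotron period T = 2πm/(qB) = 6.31×10^-6 s is set by m, q, B alone.
Pitch = v∥·T = (8.28×10^5)(6.31×10^-6) = 5.22 m.

pitch ≈ 522 cm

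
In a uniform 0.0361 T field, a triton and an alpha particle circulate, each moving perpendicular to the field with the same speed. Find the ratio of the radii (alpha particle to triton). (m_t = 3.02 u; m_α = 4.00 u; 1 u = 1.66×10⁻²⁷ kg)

ratio ≈ 0.662

r = mv/(qB) ⇒ at equal v, r ∝ m/q.
r_{alpha particle}/r_{triton} = 0.662.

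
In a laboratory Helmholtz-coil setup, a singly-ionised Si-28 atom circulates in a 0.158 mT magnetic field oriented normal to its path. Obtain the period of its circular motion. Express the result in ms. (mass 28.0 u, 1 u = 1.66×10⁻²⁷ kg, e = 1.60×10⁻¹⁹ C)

The cyclotron period is independent of speed: T = 2πm/(qB).
T = 2π(4.65×10^-26) / [(1×1.60×10^-19)(1.58×10^-4)] = 0.0116 s.

T ≈ 11.6 ms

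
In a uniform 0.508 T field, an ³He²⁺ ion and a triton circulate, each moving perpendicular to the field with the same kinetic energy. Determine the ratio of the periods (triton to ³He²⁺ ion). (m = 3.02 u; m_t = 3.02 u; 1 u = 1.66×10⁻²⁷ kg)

ratio ≈ 2.00

T = 2πm/(qB) is independent of speed, so T₂/T₁ = (m₂/q₂)/(m₁/q₁).
T_{triton}/T_{³He²⁺ ion} = (5.01×10^-27/1e) / (5.01×10^-27/2e) = 2.00.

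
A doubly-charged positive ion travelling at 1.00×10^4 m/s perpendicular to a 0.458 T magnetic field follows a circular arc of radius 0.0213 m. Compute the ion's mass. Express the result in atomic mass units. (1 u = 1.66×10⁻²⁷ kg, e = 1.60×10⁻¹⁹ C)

qvB = mv²/r ⇒ m = qBr/v.
m = (2×1.60×10^-19)(0.458)(0.0213) / (1.00×10^4) = 3.12×10^-25 kg = 188 u.

m ≈ 188 u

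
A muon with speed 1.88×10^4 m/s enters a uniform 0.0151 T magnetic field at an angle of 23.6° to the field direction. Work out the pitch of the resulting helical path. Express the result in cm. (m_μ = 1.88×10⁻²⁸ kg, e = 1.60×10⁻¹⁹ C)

The velocity component along B is v∥ = v cos23.6° = 1.72×10^4 m/s.
The cyclotron period T = 2πm/(qB) = 4.89×10^-7 s is set by m, q, B alone.
Pitch = v∥·T = (1.72×10^4)(4.89×10^-7) = 8.42×10^-3 m.

pitch ≈ 0.842 cm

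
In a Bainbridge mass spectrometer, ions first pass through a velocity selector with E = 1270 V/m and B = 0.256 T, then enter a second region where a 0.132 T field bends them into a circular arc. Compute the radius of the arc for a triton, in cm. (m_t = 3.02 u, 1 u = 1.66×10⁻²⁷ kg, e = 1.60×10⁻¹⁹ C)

r ≈ 0.118 cm

The selector passes v = E/B = 1270/0.256 = 4960 m/s.
In the deflection region, r = mv/(qB₂) = (5.01×10^-27)(4960) / [(1×1.60×10^-19)(0.132)] = 1.18×10^-3 m.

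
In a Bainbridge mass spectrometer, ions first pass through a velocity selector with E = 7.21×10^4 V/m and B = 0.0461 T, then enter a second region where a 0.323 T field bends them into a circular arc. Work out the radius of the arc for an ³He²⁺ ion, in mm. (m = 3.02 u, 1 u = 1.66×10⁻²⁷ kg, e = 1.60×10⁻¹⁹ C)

r ≈ 75.9 mm

The selector passes v = E/B = 7.21×10^4/0.0461 = 1.56×10^6 m/s.
In the deflection region, r = mv/(qB₂) = (5.01×10^-27)(1.56×10^6) / [(2×1.60×10^-19)(0.323)] = 0.0759 m.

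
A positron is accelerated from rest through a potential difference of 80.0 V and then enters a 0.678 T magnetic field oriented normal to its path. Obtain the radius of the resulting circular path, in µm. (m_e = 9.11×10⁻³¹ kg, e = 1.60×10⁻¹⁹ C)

r ≈ 44.5 µm

The kinetic energy gained is K = qV = (1×1.60×10^-19)(80.0) = 1.28×10^-17 J.
v = √(2K/m) = 5.30×10^6 m/s.
r = mv/(qB) = (9.11×10^-31)(5.30×10^6) / [(1×1.60×10^-19)(0.678)] = 4.45×10^-5 m.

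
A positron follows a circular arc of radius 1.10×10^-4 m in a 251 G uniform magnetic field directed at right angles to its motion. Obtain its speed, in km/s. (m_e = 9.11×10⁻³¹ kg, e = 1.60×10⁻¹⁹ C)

v ≈ 485 km/s

From qvB = mv²/r, v = qBr/m.
v = (1×1.60×10^-19)(0.0251)(1.10×10^-4) / (9.11×10^-31) = 4.85×10^5 m/s.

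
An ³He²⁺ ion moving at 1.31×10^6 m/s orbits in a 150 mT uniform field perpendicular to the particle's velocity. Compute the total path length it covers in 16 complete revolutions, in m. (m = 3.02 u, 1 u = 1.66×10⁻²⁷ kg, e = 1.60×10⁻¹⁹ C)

r = mv/(qB) = 0.137 m, so one revolution covers 2πr = 0.860 m.
In 16 revolutions: L = 16·2πr = 13.8 m.

L ≈ 13.8 m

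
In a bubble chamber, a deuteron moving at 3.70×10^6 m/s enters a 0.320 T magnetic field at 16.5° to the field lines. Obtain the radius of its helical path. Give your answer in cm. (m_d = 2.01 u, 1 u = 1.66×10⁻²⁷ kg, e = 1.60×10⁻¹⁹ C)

r ≈ 6.85 cm

Only the perpendicular component v⊥ = v sin16.5° = 1.05×10^6 m/s is bent by the field.
r = m v⊥ /(qB) = (3.34×10^-27)(1.05×10^6) / [(1×1.60×10^-19)(0.320)] = 0.0685 m.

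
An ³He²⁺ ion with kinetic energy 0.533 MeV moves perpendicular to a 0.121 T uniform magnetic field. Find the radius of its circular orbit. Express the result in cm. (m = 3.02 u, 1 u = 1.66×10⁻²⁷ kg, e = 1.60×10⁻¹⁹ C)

Convert the energy: K = 0.533 MeV = 8.53×10^-14 J.
v = √(2K/m) = √(2·8.53×10^-14/5.01×10^-27) = 5.83×10^6 m/s.
r = mv/(qB) = (5.01×10^-27)(5.83×10^6) / [(2×1.60×10^-19)(0.121)] = 0.755 m.

r ≈ 75.5 cm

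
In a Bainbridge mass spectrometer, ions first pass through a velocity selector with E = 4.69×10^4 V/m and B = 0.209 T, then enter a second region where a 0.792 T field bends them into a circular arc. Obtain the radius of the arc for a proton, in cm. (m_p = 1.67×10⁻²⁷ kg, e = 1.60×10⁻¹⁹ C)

r ≈ 0.296 cm

The selector passes v = E/B = 4.69×10^4/0.209 = 2.24×10^5 m/s.
In the deflection region, r = mv/(qB₂) = (1.67×10^-27)(2.24×10^5) / [(1×1.60×10^-19)(0.792)] = 2.96×10^-3 m.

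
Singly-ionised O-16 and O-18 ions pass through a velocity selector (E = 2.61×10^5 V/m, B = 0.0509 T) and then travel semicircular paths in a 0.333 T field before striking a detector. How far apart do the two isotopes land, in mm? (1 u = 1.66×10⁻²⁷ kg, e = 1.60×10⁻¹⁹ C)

Δd ≈ 639 mm

Both emerge at v = E/B₁ = 5.13×10^6 m/s.
r = mv/(qB₂), so r₁ = 2.556 m and r₂ = 2.876 m, giving Δr = 0.320 m.
After a semicircle each ion lands a diameter 2r from the entry slit, so the separation is 2Δr = 0.639 m.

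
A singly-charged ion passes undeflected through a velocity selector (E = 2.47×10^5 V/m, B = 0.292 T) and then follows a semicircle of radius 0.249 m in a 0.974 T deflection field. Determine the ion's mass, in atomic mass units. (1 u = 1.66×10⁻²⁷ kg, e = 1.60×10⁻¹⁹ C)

v = E/B₁ = 8.46×10^5 m/s.
From r = mv/(qB₂), m = qB₂r/v = (1×1.60×10^-19)(0.974)(0.249) / (8.46×10^5) = 4.59×10^-26 kg.
In atomic mass units: m = 4.59×10^-26 / 1.66×10^-27 = 27.6 u.

m ≈ 27.6 u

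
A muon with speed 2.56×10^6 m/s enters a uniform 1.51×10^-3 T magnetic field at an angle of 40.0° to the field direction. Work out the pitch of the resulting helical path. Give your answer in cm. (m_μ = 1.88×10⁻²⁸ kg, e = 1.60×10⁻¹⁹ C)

pitch ≈ 959 cm

The velocity component along B is v∥ = v cos40.0° = 1.96×10^6 m/s.
The cyclotron period T = 2πm/(qB) = 4.89×10^-6 s is set by m, q, B alone.
Pitch = v∥·T = (1.96×10^6)(4.89×10^-6) = 9.59 m.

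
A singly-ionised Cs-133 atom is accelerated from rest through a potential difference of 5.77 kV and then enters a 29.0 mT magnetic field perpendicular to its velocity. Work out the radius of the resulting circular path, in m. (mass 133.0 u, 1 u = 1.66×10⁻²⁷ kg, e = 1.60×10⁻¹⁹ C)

The kinetic energy gained is K = qV = (1×1.60×10^-19)(5770) = 9.23×10^-16 J.
v = √(2K/m) = 9.14×10^4 m/s.
r = mv/(qB) = (2.21×10^-25)(9.14×10^4) / [(1×1.60×10^-19)(0.0290)] = 4.35 m.

r ≈ 4.35 m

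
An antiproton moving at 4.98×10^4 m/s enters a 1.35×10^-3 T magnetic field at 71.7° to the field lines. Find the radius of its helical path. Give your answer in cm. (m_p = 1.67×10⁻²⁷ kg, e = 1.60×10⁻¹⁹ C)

Only the perpendicular component v⊥ = v sin71.7° = 4.73×10^4 m/s is bent by the field.
r = m v⊥ /(qB) = (1.67×10^-27)(4.73×10^4) / [(1×1.60×10^-19)(1.35×10^-3)] = 0.366 m.

r ≈ 36.6 cm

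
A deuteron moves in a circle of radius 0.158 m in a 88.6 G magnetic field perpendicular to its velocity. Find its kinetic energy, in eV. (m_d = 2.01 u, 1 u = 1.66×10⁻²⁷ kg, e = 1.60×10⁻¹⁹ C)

v = qBr/m = (1×1.60×10^-19)(8.86×10^-3)(0.158) / (3.34×10^-27) = 6.71×10^4 m/s.
K = ½mv² = 0.5·(3.34×10^-27)·(6.71×10^4)² = 7.52×10^-18 J = 47.0 eV.

K ≈ 47.0 eV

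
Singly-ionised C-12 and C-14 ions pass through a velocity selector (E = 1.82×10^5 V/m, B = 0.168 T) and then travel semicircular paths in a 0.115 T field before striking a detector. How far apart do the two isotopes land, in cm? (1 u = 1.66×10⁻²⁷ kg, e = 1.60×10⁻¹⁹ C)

Δd ≈ 39.1 cm

Both emerge at v = E/B₁ = 1.08×10^6 m/s.
r = mv/(qB₂), so r₁ = 1.173 m and r₂ = 1.368 m, giving Δr = 0.195 m.
After a semicircle each ion lands a diameter 2r from the entry slit, so the separation is 2Δr = 0.391 m.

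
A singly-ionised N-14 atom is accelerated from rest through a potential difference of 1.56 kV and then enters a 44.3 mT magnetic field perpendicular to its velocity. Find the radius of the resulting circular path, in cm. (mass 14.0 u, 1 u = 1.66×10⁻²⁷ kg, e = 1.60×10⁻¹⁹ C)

r ≈ 48.1 cm

The kinetic energy gained is K = qV = (1×1.60×10^-19)(1560) = 2.50×10^-16 J.
v = √(2K/m) = 1.47×10^5 m/s.
r = mv/(qB) = (2.32×10^-26)(1.47×10^5) / [(1×1.60×10^-19)(0.0443)] = 0.481 m.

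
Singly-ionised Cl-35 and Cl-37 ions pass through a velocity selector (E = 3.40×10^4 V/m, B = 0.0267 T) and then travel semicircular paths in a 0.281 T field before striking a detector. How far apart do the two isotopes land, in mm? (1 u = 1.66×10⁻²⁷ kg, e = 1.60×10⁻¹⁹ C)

Δd ≈ 188 mm

Both emerge at v = E/B₁ = 1.27×10^6 m/s.
r = mv/(qB₂), so r₁ = 1.6456 m and r₂ = 1.7396 m, giving Δr = 0.0940 m.
After a semicircle each ion lands a diameter 2r from the entry slit, so the separation is 2Δr = 0.188 m.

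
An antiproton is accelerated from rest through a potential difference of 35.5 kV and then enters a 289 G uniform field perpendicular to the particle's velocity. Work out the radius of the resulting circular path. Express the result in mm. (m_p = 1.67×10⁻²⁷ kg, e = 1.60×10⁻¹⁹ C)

The kinetic energy gained is K = qV = (1×1.60×10^-19)(3.55×10^4) = 5.68×10^-15 J.
v = √(2K/m) = 2.61×10^6 m/s.
r = mv/(qB) = (1.67×10^-27)(2.61×10^6) / [(1×1.60×10^-19)(0.0289)] = 0.942 m.

r ≈ 942 mm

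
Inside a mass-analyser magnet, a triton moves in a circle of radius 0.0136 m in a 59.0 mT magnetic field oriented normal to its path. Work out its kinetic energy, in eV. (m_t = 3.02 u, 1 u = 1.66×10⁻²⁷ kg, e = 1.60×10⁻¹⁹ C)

K ≈ 10.3 eV

v = qBr/m = (1×1.60×10^-19)(0.0590)(0.0136) / (5.01×10^-27) = 2.56×10^4 m/s.
K = ½mv² = 0.5·(5.01×10^-27)·(2.56×10^4)² = 1.64×10^-18 J = 10.3 eV.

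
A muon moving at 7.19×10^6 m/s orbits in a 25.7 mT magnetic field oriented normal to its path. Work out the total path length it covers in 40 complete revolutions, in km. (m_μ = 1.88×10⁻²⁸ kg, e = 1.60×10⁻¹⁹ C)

L ≈ 0.0826 km

r = mv/(qB) = 0.329 m, so one revolution covers 2πr = 2.07 m.
In 40 revolutions: L = 40·2πr = 82.6 m.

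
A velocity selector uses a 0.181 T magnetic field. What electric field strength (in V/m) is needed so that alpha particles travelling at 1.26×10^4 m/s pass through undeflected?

E ≈ 2280 V/m

qE = qvB ⇒ E = vB = (1.26×10^4)(0.181) = 2280 V/m.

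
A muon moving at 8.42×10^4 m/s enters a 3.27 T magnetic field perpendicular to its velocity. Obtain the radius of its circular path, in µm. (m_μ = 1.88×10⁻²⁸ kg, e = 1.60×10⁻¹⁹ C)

The magnetic force provides the centripetal force: qvB = mv²/r, so r = mv/(qB).
r = (1.88×10^-28 kg)(8.42×10^4 m/s) / [(1×1.60×10^-19 C)(3.27 T)] = 3.03×10^-5 m.

r ≈ 30.3 µm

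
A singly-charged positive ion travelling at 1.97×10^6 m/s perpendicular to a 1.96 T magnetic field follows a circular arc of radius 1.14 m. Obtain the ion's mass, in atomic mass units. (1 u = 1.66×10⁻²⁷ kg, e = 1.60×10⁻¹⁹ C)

m ≈ 109 u

qvB = mv²/r ⇒ m = qBr/v.
m = (1×1.60×10^-19)(1.96)(1.14) / (1.97×10^6) = 1.81×10^-25 kg = 109 u.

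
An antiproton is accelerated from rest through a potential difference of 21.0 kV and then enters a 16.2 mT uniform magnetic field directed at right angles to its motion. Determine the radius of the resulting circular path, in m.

The kinetic energy gained is K = qV = (1×1.60×10^-19)(2.10×10^4) = 3.36×10^-15 J.
v = √(2K/m) = 2.01×10^6 m/s.
r = mv/(qB) = (1.67×10^-27)(2.01×10^6) / [(1×1.60×10^-19)(0.0162)] = 1.29 m.

r ≈ 1.29 m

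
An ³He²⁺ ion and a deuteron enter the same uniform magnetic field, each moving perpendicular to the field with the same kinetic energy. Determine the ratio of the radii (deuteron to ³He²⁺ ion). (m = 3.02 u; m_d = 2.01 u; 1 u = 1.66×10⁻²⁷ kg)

ratio ≈ 1.63

r = √(2mK)/(qB) ⇒ at equal K, r ∝ √m/q.
r_{deuteron}/r_{³He²⁺ ion} = 1.63.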